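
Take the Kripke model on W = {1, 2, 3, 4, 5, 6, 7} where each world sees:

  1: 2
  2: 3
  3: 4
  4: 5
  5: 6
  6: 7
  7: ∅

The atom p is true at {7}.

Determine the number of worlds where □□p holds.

3

1: successors {2}; □p there: 2:F. ✗
2: successors {3}; □p there: 3:F. ✗
3: successors {4}; □p there: 4:F. ✗
4: successors {5}; □p there: 5:F. ✗
5: successors {6}; □p there: 6:T. ✓
6: successors {7}; □p there: 7:T. ✓
7: no successors, so □□p holds vacuously. ✓
Satisfying worlds: {5, 6, 7}.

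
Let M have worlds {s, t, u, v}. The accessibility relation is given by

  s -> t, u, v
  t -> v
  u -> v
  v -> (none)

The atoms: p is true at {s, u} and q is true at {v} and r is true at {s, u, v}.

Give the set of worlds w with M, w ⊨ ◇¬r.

s: successors {t, u, v}; ¬r there: t:T, u:F, v:F. ✓
t: successors {v}; ¬r there: v:F. ✗
u: successors {v}; ¬r there: v:F. ✗
v: no successors, so ◇¬r fails. ✗

{s}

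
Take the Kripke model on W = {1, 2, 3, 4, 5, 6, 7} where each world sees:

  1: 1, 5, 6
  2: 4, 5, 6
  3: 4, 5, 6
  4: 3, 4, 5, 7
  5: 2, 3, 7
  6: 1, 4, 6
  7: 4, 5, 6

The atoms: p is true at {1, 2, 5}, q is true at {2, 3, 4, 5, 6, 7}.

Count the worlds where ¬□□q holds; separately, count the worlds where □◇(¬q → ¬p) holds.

For ¬□□q:
1: □□q is F. ✓
2: □□q is F. ✓
3: □□q is F. ✓
4: □□q is T. ✗
5: □□q is T. ✗
6: □□q is F. ✓
7: □□q is F. ✓
— 5 worlds.
For □◇(¬q → ¬p):
1: successors {1, 5, 6}; ◇(¬q → ¬p) there: 1:T, 5:T, 6:T. ✓
2: successors {4, 5, 6}; ◇(¬q → ¬p) there: 4:T, 5:T, 6:T. ✓
3: successors {4, 5, 6}; ◇(¬q → ¬p) there: 4:T, 5:T, 6:T. ✓
4: successors {3, 4, 5, 7}; ◇(¬q → ¬p) there: 3:T, 4:T, 5:T, 7:T. ✓
5: successors {2, 3, 7}; ◇(¬q → ¬p) there: 2:T, 3:T, 7:T. ✓
6: successors {1, 4, 6}; ◇(¬q → ¬p) there: 1:T, 4:T, 6:T. ✓
7: successors {4, 5, 6}; ◇(¬q → ¬p) there: 4:T, 5:T, 6:T. ✓
— 7 worlds.

5 and 7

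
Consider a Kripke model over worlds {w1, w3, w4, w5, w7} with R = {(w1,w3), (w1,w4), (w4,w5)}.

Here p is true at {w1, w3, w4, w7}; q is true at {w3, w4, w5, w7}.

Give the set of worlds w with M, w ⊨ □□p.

{w3, w4, w5, w7}

w1: successors {w3, w4}; □p there: w3:T, w4:F. ✗
w3: no successors, so □□p holds vacuously. ✓
w4: successors {w5}; □p there: w5:T. ✓
w5: no successors, so □□p holds vacuously. ✓
w7: no successors, so □□p holds vacuously. ✓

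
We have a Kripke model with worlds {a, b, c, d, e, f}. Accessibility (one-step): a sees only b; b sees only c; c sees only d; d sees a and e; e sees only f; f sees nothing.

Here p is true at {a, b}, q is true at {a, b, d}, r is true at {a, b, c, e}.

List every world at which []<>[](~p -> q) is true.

a: successors {b}; <>[](~p -> q) there: b:T. ✓
b: successors {c}; <>[](~p -> q) there: c:F. ✗
c: successors {d}; <>[](~p -> q) there: d:T. ✓
d: successors {a, e}; <>[](~p -> q) there: a:F, e:T. ✗
e: successors {f}; <>[](~p -> q) there: f:F. ✗
f: no successors, so []<>[](~p -> q) holds vacuously. ✓

{a, c, f}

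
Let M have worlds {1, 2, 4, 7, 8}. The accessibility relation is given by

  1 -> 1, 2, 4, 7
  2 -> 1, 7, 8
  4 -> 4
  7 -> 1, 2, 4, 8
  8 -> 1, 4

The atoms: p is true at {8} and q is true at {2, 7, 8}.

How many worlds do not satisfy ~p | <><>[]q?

1

1: ~p is T, <><>[]q is F. ✓
2: ~p is T, <><>[]q is F. ✓
4: ~p is T, <><>[]q is F. ✓
7: ~p is T, <><>[]q is F. ✓
8: ~p is F, <><>[]q is F. ✗
Satisfying worlds: {1, 2, 4, 7}.
So ~p | <><>[]q fails at the other 1 world.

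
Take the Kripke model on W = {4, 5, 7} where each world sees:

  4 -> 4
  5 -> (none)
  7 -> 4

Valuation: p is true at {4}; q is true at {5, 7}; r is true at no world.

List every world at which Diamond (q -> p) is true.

4: successors {4}; q -> p there: 4:T. ✓
5: no successors, so Diamond (q -> p) fails. ✗
7: successors {4}; q -> p there: 4:T. ✓

{4, 7}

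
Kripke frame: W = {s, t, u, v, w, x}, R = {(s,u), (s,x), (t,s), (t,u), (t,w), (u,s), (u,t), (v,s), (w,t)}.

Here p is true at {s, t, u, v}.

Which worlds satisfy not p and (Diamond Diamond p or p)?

{w}

s: not p is F, Diamond Diamond p or p is T. ✗
t: not p is F, Diamond Diamond p or p is T. ✗
u: not p is F, Diamond Diamond p or p is T. ✗
v: not p is F, Diamond Diamond p or p is T. ✗
w: not p is T, Diamond Diamond p or p is T. ✓
x: not p is T, Diamond Diamond p or p is F. ✗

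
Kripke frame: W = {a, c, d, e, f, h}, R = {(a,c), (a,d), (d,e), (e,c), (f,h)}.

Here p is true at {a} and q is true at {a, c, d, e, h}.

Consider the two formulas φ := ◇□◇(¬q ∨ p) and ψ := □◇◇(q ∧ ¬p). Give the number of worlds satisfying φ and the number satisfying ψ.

3 and 2

For ◇□◇(¬q ∨ p):
a: successors {c, d}; □◇(¬q ∨ p) there: c:T, d:F. ✓
c: no successors, so ◇□◇(¬q ∨ p) fails. ✗
d: successors {e}; □◇(¬q ∨ p) there: e:F. ✗
e: successors {c}; □◇(¬q ∨ p) there: c:T. ✓
f: successors {h}; □◇(¬q ∨ p) there: h:T. ✓
h: no successors, so ◇□◇(¬q ∨ p) fails. ✗
— 3 worlds.
For □◇◇(q ∧ ¬p):
a: successors {c, d}; ◇◇(q ∧ ¬p) there: c:F, d:T. ✗
c: no successors, so □◇◇(q ∧ ¬p) holds vacuously. ✓
d: successors {e}; ◇◇(q ∧ ¬p) there: e:F. ✗
e: successors {c}; ◇◇(q ∧ ¬p) there: c:F. ✗
f: successors {h}; ◇◇(q ∧ ¬p) there: h:F. ✗
h: no successors, so □◇◇(q ∧ ¬p) holds vacuously. ✓
— 2 worlds.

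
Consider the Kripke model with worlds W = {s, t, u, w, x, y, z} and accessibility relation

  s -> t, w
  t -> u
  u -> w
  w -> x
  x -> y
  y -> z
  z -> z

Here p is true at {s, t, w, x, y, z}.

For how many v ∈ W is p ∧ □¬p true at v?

1

s: p is T, □¬p is F. ✗
t: p is T, □¬p is T. ✓
u: p is F, □¬p is F. ✗
w: p is T, □¬p is F. ✗
x: p is T, □¬p is F. ✗
y: p is T, □¬p is F. ✗
z: p is T, □¬p is F. ✗
Satisfying worlds: {t}.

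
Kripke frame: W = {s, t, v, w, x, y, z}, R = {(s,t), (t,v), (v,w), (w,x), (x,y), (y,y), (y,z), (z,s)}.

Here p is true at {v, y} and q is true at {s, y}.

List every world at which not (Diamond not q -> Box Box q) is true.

s: Diamond not q -> Box Box q is F. ✓
t: Diamond not q -> Box Box q is F. ✓
v: Diamond not q -> Box Box q is F. ✓
w: Diamond not q -> Box Box q is T. ✗
x: Diamond not q -> Box Box q is T. ✗
y: Diamond not q -> Box Box q is F. ✓
z: Diamond not q -> Box Box q is T. ✗

{s, t, v, y}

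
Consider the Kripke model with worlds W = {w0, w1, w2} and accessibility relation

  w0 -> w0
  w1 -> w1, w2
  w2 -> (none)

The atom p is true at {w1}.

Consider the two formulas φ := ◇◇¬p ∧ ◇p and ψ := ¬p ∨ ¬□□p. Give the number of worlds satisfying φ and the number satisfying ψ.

For ◇◇¬p ∧ ◇p:
w0: ◇◇¬p is T, ◇p is F. ✗
w1: ◇◇¬p is T, ◇p is T. ✓
w2: ◇◇¬p is F, ◇p is F. ✗
— 1 world.
For ¬p ∨ ¬□□p:
w0: ¬p is T, ¬□□p is T. ✓
w1: ¬p is F, ¬□□p is T. ✓
w2: ¬p is T, ¬□□p is F. ✓
— 3 worlds.

1 and 3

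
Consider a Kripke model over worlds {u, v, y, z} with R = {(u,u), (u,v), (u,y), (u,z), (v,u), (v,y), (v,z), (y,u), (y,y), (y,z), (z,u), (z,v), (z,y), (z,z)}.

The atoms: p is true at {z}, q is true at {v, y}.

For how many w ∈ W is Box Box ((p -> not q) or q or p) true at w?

u: successors {u, v, y, z}; Box ((p -> not q) or q or p) there: u:T, v:T, y:T, z:T. ✓
v: successors {u, y, z}; Box ((p -> not q) or q or p) there: u:T, y:T, z:T. ✓
y: successors {u, y, z}; Box ((p -> not q) or q or p) there: u:T, y:T, z:T. ✓
z: successors {u, v, y, z}; Box ((p -> not q) or q or p) there: u:T, v:T, y:T, z:T. ✓
Satisfying worlds: {u, v, y, z}.

4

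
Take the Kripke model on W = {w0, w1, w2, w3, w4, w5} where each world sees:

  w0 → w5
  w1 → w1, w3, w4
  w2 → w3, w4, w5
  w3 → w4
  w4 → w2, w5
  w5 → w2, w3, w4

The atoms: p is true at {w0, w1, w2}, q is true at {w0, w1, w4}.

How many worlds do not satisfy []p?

w0: successors {w5}; p there: w5:F. ✗
w1: successors {w1, w3, w4}; p there: w1:T, w3:F, w4:F. ✗
w2: successors {w3, w4, w5}; p there: w3:F, w4:F, w5:F. ✗
w3: successors {w4}; p there: w4:F. ✗
w4: successors {w2, w5}; p there: w2:T, w5:F. ✗
w5: successors {w2, w3, w4}; p there: w2:T, w3:F, w4:F. ✗
Satisfying worlds: ∅.
So []p fails at the other 6 worlds.

6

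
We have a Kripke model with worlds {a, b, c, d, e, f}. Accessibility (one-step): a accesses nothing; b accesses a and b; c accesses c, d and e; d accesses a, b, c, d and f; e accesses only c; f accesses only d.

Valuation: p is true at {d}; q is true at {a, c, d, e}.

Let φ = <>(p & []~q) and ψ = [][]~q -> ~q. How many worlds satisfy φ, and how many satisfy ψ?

0 and 5

For <>(p & []~q):
a: no successors, so <>(p & []~q) fails. ✗
b: successors {a, b}; p & []~q there: a:F, b:F. ✗
c: successors {c, d, e}; p & []~q there: c:F, d:F, e:F. ✗
d: successors {a, b, c, d, f}; p & []~q there: a:F, b:F, c:F, d:F, f:F. ✗
e: successors {c}; p & []~q there: c:F. ✗
f: successors {d}; p & []~q there: d:F. ✗
— 0 worlds.
For [][]~q -> ~q:
a: [][]~q is T, ~q is F. ✗
b: [][]~q is F, ~q is T. ✓
c: [][]~q is F, ~q is F. ✓
d: [][]~q is F, ~q is F. ✓
e: [][]~q is F, ~q is F. ✓
f: [][]~q is F, ~q is T. ✓
— 5 worlds.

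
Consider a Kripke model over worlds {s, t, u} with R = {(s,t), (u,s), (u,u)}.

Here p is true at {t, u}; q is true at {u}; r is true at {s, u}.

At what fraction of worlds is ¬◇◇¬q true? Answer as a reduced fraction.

2/3

s: ◇◇¬q is F. ✓
t: ◇◇¬q is F. ✓
u: ◇◇¬q is T. ✗
That's 2 of 3 worlds, so 2/3.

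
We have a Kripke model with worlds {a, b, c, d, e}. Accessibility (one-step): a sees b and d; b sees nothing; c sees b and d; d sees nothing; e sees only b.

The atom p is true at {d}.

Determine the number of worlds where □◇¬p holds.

a: successors {b, d}; ◇¬p there: b:F, d:F. ✗
b: no successors, so □◇¬p holds vacuously. ✓
c: successors {b, d}; ◇¬p there: b:F, d:F. ✗
d: no successors, so □◇¬p holds vacuously. ✓
e: successors {b}; ◇¬p there: b:F. ✗
Satisfying worlds: {b, d}.

2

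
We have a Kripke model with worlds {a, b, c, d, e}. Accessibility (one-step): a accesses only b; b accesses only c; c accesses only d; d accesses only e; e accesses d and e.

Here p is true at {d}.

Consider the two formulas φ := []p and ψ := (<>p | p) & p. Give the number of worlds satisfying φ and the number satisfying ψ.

1 and 1

For []p:
a: successors {b}; p there: b:F. ✗
b: successors {c}; p there: c:F. ✗
c: successors {d}; p there: d:T. ✓
d: successors {e}; p there: e:F. ✗
e: successors {d, e}; p there: d:T, e:F. ✗
— 1 world.
For (<>p | p) & p:
a: <>p | p is F, p is F. ✗
b: <>p | p is F, p is F. ✗
c: <>p | p is T, p is F. ✗
d: <>p | p is T, p is T. ✓
e: <>p | p is T, p is F. ✗
— 1 world.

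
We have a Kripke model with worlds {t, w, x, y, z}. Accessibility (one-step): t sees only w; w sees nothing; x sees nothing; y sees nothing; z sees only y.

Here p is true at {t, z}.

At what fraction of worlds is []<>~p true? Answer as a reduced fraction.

t: successors {w}; <>~p there: w:F. ✗
w: no successors, so []<>~p holds vacuously. ✓
x: no successors, so []<>~p holds vacuously. ✓
y: no successors, so []<>~p holds vacuously. ✓
z: successors {y}; <>~p there: y:F. ✗
That's 3 of 5 worlds, so 3/5.

3/5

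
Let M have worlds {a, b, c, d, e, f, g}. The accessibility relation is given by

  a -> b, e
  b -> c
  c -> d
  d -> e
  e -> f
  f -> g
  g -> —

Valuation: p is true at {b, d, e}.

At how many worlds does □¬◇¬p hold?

4

a: successors {b, e}; ¬◇¬p there: b:F, e:F. ✗
b: successors {c}; ¬◇¬p there: c:T. ✓
c: successors {d}; ¬◇¬p there: d:T. ✓
d: successors {e}; ¬◇¬p there: e:F. ✗
e: successors {f}; ¬◇¬p there: f:F. ✗
f: successors {g}; ¬◇¬p there: g:T. ✓
g: no successors, so □¬◇¬p holds vacuously. ✓
Satisfying worlds: {b, c, f, g}.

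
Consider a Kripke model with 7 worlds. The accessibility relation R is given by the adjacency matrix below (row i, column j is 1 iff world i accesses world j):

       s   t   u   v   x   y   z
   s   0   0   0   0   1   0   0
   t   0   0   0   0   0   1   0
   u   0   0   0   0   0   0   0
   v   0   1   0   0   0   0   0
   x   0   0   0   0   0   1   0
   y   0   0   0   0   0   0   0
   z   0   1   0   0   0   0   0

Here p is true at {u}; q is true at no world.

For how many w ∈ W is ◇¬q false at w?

s: successors {x}; ¬q there: x:T. ✓
t: successors {y}; ¬q there: y:T. ✓
u: no successors, so ◇¬q fails. ✗
v: successors {t}; ¬q there: t:T. ✓
x: successors {y}; ¬q there: y:T. ✓
y: no successors, so ◇¬q fails. ✗
z: successors {t}; ¬q there: t:T. ✓
Satisfying worlds: {s, t, v, x, z}.
So ◇¬q fails at the other 2 worlds.

2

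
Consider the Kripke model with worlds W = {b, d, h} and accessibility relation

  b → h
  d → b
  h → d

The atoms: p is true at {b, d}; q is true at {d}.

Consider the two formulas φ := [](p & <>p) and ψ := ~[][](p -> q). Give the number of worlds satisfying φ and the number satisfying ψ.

For [](p & <>p):
b: successors {h}; p & <>p there: h:F. ✗
d: successors {b}; p & <>p there: b:F. ✗
h: successors {d}; p & <>p there: d:T. ✓
— 1 world.
For ~[][](p -> q):
b: [][](p -> q) is T. ✗
d: [][](p -> q) is T. ✗
h: [][](p -> q) is F. ✓
— 1 world.

1 and 1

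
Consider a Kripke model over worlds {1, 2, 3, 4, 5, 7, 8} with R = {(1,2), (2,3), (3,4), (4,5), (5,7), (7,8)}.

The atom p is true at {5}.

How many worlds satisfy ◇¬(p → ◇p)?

1: successors {2}; ¬(p → ◇p) there: 2:F. ✗
2: successors {3}; ¬(p → ◇p) there: 3:F. ✗
3: successors {4}; ¬(p → ◇p) there: 4:F. ✗
4: successors {5}; ¬(p → ◇p) there: 5:T. ✓
5: successors {7}; ¬(p → ◇p) there: 7:F. ✗
7: successors {8}; ¬(p → ◇p) there: 8:F. ✗
8: no successors, so ◇¬(p → ◇p) fails. ✗
Satisfying worlds: {4}.

1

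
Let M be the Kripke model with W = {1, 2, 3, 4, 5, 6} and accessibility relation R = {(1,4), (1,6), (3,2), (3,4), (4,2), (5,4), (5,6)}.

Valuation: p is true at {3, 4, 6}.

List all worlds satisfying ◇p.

{1, 3, 5}

1: successors {4, 6}; p there: 4:T, 6:T. ✓
2: no successors, so ◇p fails. ✗
3: successors {2, 4}; p there: 2:F, 4:T. ✓
4: successors {2}; p there: 2:F. ✗
5: successors {4, 6}; p there: 4:T, 6:T. ✓
6: no successors, so ◇p fails. ✗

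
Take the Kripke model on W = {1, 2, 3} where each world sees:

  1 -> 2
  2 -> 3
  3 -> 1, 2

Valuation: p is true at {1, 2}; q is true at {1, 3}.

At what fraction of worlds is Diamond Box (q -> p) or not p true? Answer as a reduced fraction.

1: Diamond Box (q -> p) is F, not p is F. ✗
2: Diamond Box (q -> p) is T, not p is F. ✓
3: Diamond Box (q -> p) is T, not p is T. ✓
That's 2 of 3 worlds, so 2/3.

2/3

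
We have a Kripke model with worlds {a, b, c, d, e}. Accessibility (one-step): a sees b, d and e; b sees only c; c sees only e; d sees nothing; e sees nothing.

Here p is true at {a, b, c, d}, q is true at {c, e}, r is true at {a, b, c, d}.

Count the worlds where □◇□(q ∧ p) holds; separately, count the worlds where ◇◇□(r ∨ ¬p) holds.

For □◇□(q ∧ p):
a: successors {b, d, e}; ◇□(q ∧ p) there: b:F, d:F, e:F. ✗
b: successors {c}; ◇□(q ∧ p) there: c:T. ✓
c: successors {e}; ◇□(q ∧ p) there: e:F. ✗
d: no successors, so □◇□(q ∧ p) holds vacuously. ✓
e: no successors, so □◇□(q ∧ p) holds vacuously. ✓
— 3 worlds.
For ◇◇□(r ∨ ¬p):
a: successors {b, d, e}; ◇□(r ∨ ¬p) there: b:T, d:F, e:F. ✓
b: successors {c}; ◇□(r ∨ ¬p) there: c:T. ✓
c: successors {e}; ◇□(r ∨ ¬p) there: e:F. ✗
d: no successors, so ◇◇□(r ∨ ¬p) fails. ✗
e: no successors, so ◇◇□(r ∨ ¬p) fails. ✗
— 2 worlds.

3 and 2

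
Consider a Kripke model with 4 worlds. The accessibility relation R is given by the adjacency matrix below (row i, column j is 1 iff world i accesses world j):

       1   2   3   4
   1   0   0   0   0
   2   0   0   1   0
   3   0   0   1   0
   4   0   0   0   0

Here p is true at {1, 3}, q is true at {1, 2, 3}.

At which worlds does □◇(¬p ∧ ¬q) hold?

1: no successors, so □◇(¬p ∧ ¬q) holds vacuously. ✓
2: successors {3}; ◇(¬p ∧ ¬q) there: 3:F. ✗
3: successors {3}; ◇(¬p ∧ ¬q) there: 3:F. ✗
4: no successors, so □◇(¬p ∧ ¬q) holds vacuously. ✓

{1, 4}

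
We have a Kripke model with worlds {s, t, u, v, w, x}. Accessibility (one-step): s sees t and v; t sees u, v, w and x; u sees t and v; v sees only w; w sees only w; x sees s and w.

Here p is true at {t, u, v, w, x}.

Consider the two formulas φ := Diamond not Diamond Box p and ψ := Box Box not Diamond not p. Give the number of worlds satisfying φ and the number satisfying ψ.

For Diamond not Diamond Box p:
s: successors {t, v}; not Diamond Box p there: t:F, v:F. ✗
t: successors {u, v, w, x}; not Diamond Box p there: u:F, v:F, w:F, x:F. ✗
u: successors {t, v}; not Diamond Box p there: t:F, v:F. ✗
v: successors {w}; not Diamond Box p there: w:F. ✗
w: successors {w}; not Diamond Box p there: w:F. ✗
x: successors {s, w}; not Diamond Box p there: s:F, w:F. ✗
— 0 worlds.
For Box Box not Diamond not p:
s: successors {t, v}; Box not Diamond not p there: t:F, v:T. ✗
t: successors {u, v, w, x}; Box not Diamond not p there: u:T, v:T, w:T, x:T. ✓
u: successors {t, v}; Box not Diamond not p there: t:F, v:T. ✗
v: successors {w}; Box not Diamond not p there: w:T. ✓
w: successors {w}; Box not Diamond not p there: w:T. ✓
x: successors {s, w}; Box not Diamond not p there: s:T, w:T. ✓
— 4 worlds.

0 and 4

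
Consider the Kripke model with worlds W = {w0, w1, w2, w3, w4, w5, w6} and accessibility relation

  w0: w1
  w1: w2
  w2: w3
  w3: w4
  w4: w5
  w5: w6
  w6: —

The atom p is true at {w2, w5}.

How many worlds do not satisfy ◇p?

w0: successors {w1}; p there: w1:F. ✗
w1: successors {w2}; p there: w2:T. ✓
w2: successors {w3}; p there: w3:F. ✗
w3: successors {w4}; p there: w4:F. ✗
w4: successors {w5}; p there: w5:T. ✓
w5: successors {w6}; p there: w6:F. ✗
w6: no successors, so ◇p fails. ✗
Satisfying worlds: {w1, w4}.
So ◇p fails at the other 5 worlds.

5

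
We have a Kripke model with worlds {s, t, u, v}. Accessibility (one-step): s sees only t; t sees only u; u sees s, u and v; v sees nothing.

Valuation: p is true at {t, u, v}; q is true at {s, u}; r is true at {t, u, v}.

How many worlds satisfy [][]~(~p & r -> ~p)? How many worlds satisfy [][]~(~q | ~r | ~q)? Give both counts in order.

For [][]~(~p & r -> ~p):
s: successors {t}; []~(~p & r -> ~p) there: t:F. ✗
t: successors {u}; []~(~p & r -> ~p) there: u:F. ✗
u: successors {s, u, v}; []~(~p & r -> ~p) there: s:F, u:F, v:T. ✗
v: no successors, so [][]~(~p & r -> ~p) holds vacuously. ✓
— 1 world.
For [][]~(~q | ~r | ~q):
s: successors {t}; []~(~q | ~r | ~q) there: t:T. ✓
t: successors {u}; []~(~q | ~r | ~q) there: u:F. ✗
u: successors {s, u, v}; []~(~q | ~r | ~q) there: s:F, u:F, v:T. ✗
v: no successors, so [][]~(~q | ~r | ~q) holds vacuously. ✓
— 2 worlds.

1 and 2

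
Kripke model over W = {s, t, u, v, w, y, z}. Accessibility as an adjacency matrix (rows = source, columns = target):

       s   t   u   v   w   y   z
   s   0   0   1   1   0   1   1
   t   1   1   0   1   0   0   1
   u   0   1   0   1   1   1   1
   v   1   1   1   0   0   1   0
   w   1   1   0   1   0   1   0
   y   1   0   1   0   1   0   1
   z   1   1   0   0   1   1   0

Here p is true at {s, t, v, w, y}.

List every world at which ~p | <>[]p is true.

s: ~p is F, <>[]p is T. ✓
t: ~p is F, <>[]p is T. ✓
u: ~p is T, <>[]p is T. ✓
v: ~p is F, <>[]p is F. ✗
w: ~p is F, <>[]p is F. ✗
y: ~p is F, <>[]p is T. ✓
z: ~p is T, <>[]p is T. ✓

{s, t, u, y, z}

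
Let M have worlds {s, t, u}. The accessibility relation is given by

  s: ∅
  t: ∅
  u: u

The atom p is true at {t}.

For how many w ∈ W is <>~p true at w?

s: no successors, so <>~p fails. ✗
t: no successors, so <>~p fails. ✗
u: successors {u}; ~p there: u:T. ✓
Satisfying worlds: {u}.

1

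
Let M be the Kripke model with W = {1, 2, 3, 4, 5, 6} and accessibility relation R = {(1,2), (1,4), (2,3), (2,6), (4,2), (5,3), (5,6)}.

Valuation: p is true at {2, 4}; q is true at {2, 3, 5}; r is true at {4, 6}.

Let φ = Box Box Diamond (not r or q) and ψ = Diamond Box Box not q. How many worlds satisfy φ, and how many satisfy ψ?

For Box Box Diamond (not r or q):
1: successors {2, 4}; Box Diamond (not r or q) there: 2:F, 4:T. ✗
2: successors {3, 6}; Box Diamond (not r or q) there: 3:T, 6:T. ✓
3: no successors, so Box Box Diamond (not r or q) holds vacuously. ✓
4: successors {2}; Box Diamond (not r or q) there: 2:F. ✗
5: successors {3, 6}; Box Diamond (not r or q) there: 3:T, 6:T. ✓
6: no successors, so Box Box Diamond (not r or q) holds vacuously. ✓
— 4 worlds.
For Diamond Box Box not q:
1: successors {2, 4}; Box Box not q there: 2:T, 4:F. ✓
2: successors {3, 6}; Box Box not q there: 3:T, 6:T. ✓
3: no successors, so Diamond Box Box not q fails. ✗
4: successors {2}; Box Box not q there: 2:T. ✓
5: successors {3, 6}; Box Box not q there: 3:T, 6:T. ✓
6: no successors, so Diamond Box Box not q fails. ✗
— 4 worlds.

4 and 4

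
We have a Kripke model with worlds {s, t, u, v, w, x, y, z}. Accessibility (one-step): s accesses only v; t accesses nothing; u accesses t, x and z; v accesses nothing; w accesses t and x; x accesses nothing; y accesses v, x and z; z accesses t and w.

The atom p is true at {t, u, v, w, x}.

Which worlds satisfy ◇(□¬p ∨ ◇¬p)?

s: successors {v}; □¬p ∨ ◇¬p there: v:T. ✓
t: no successors, so ◇(□¬p ∨ ◇¬p) fails. ✗
u: successors {t, x, z}; □¬p ∨ ◇¬p there: t:T, x:T, z:F. ✓
v: no successors, so ◇(□¬p ∨ ◇¬p) fails. ✗
w: successors {t, x}; □¬p ∨ ◇¬p there: t:T, x:T. ✓
x: no successors, so ◇(□¬p ∨ ◇¬p) fails. ✗
y: successors {v, x, z}; □¬p ∨ ◇¬p there: v:T, x:T, z:F. ✓
z: successors {t, w}; □¬p ∨ ◇¬p there: t:T, w:F. ✓

{s, u, w, y, z}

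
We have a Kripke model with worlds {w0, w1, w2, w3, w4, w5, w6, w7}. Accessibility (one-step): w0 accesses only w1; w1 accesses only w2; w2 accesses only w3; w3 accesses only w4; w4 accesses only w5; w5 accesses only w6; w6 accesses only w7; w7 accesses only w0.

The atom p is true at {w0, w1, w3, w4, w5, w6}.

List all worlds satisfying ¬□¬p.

w0: □¬p is F. ✓
w1: □¬p is T. ✗
w2: □¬p is F. ✓
w3: □¬p is F. ✓
w4: □¬p is F. ✓
w5: □¬p is F. ✓
w6: □¬p is T. ✗
w7: □¬p is F. ✓

{w0, w2, w3, w4, w5, w7}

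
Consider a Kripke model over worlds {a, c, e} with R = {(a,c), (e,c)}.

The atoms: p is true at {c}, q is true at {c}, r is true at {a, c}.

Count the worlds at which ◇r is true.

a: successors {c}; r there: c:T. ✓
c: no successors, so ◇r fails. ✗
e: successors {c}; r there: c:T. ✓
Satisfying worlds: {a, e}.

2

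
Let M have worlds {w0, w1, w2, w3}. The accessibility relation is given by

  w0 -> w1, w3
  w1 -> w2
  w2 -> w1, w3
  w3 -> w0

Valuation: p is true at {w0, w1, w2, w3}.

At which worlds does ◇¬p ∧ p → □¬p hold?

w0: ◇¬p ∧ p is F, □¬p is F. ✓
w1: ◇¬p ∧ p is F, □¬p is F. ✓
w2: ◇¬p ∧ p is F, □¬p is F. ✓
w3: ◇¬p ∧ p is F, □¬p is F. ✓

{w0, w1, w2, w3}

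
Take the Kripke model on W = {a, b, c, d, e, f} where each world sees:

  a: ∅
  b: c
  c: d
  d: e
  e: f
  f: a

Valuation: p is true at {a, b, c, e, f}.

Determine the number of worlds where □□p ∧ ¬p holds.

a: □□p is T, ¬p is F. ✗
b: □□p is F, ¬p is F. ✗
c: □□p is T, ¬p is F. ✗
d: □□p is T, ¬p is T. ✓
e: □□p is T, ¬p is F. ✗
f: □□p is T, ¬p is F. ✗
Satisfying worlds: {d}.

1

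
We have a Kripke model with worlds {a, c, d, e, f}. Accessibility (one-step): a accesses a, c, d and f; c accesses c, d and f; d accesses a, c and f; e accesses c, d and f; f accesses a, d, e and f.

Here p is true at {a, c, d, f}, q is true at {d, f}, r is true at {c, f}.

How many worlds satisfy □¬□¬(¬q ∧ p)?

5

a: successors {a, c, d, f}; ¬□¬(¬q ∧ p) there: a:T, c:T, d:T, f:T. ✓
c: successors {c, d, f}; ¬□¬(¬q ∧ p) there: c:T, d:T, f:T. ✓
d: successors {a, c, f}; ¬□¬(¬q ∧ p) there: a:T, c:T, f:T. ✓
e: successors {c, d, f}; ¬□¬(¬q ∧ p) there: c:T, d:T, f:T. ✓
f: successors {a, d, e, f}; ¬□¬(¬q ∧ p) there: a:T, d:T, e:T, f:T. ✓
Satisfying worlds: {a, c, d, e, f}.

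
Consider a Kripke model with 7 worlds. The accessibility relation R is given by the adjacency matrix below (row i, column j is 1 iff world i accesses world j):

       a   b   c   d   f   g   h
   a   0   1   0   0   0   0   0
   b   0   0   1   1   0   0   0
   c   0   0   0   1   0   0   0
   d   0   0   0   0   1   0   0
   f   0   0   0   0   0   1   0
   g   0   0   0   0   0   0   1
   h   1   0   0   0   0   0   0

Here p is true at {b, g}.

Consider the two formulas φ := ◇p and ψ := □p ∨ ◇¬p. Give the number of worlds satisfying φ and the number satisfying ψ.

2 and 7

For ◇p:
a: successors {b}; p there: b:T. ✓
b: successors {c, d}; p there: c:F, d:F. ✗
c: successors {d}; p there: d:F. ✗
d: successors {f}; p there: f:F. ✗
f: successors {g}; p there: g:T. ✓
g: successors {h}; p there: h:F. ✗
h: successors {a}; p there: a:F. ✗
— 2 worlds.
For □p ∨ ◇¬p:
a: □p is T, ◇¬p is F. ✓
b: □p is F, ◇¬p is T. ✓
c: □p is F, ◇¬p is T. ✓
d: □p is F, ◇¬p is T. ✓
f: □p is T, ◇¬p is F. ✓
g: □p is F, ◇¬p is T. ✓
h: □p is F, ◇¬p is T. ✓
— 7 worlds.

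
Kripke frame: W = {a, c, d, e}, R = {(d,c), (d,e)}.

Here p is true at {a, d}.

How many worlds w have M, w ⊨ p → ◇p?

a: p is T, ◇p is F. ✗
c: p is F, ◇p is F. ✓
d: p is T, ◇p is F. ✗
e: p is F, ◇p is F. ✓
Satisfying worlds: {c, e}.

2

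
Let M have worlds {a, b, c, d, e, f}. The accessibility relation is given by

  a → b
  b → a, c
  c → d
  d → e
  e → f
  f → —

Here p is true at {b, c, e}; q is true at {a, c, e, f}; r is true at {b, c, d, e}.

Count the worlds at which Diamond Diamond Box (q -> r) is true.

3

a: successors {b}; Diamond Box (q -> r) there: b:T. ✓
b: successors {a, c}; Diamond Box (q -> r) there: a:F, c:T. ✓
c: successors {d}; Diamond Box (q -> r) there: d:F. ✗
d: successors {e}; Diamond Box (q -> r) there: e:T. ✓
e: successors {f}; Diamond Box (q -> r) there: f:F. ✗
f: no successors, so Diamond Diamond Box (q -> r) fails. ✗
Satisfying worlds: {a, b, d}.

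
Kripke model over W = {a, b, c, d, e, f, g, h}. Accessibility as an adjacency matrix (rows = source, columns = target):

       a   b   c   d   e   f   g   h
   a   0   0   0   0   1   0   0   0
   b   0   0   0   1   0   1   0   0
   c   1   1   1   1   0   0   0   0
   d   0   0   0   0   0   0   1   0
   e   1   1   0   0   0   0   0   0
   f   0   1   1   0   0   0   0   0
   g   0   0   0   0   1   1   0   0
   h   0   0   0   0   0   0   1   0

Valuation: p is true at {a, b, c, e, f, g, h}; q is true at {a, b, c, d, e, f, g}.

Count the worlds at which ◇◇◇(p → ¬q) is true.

5

a: successors {e}; ◇◇(p → ¬q) there: e:T. ✓
b: successors {d, f}; ◇◇(p → ¬q) there: d:F, f:T. ✓
c: successors {a, b, c, d}; ◇◇(p → ¬q) there: a:F, b:F, c:T, d:F. ✓
d: successors {g}; ◇◇(p → ¬q) there: g:F. ✗
e: successors {a, b}; ◇◇(p → ¬q) there: a:F, b:F. ✗
f: successors {b, c}; ◇◇(p → ¬q) there: b:F, c:T. ✓
g: successors {e, f}; ◇◇(p → ¬q) there: e:T, f:T. ✓
h: successors {g}; ◇◇(p → ¬q) there: g:F. ✗
Satisfying worlds: {a, b, c, f, g}.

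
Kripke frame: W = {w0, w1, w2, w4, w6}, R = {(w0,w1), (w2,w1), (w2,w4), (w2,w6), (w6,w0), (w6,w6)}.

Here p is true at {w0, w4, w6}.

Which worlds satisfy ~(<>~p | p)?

w0: <>~p | p is T. ✗
w1: <>~p | p is F. ✓
w2: <>~p | p is T. ✗
w4: <>~p | p is T. ✗
w6: <>~p | p is T. ✗

{w1}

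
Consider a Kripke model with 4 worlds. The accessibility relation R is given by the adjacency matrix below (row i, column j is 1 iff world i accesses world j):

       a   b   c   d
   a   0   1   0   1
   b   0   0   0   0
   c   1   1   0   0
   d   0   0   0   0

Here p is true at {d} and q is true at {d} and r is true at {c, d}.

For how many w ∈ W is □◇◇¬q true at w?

a: successors {b, d}; ◇◇¬q there: b:F, d:F. ✗
b: no successors, so □◇◇¬q holds vacuously. ✓
c: successors {a, b}; ◇◇¬q there: a:F, b:F. ✗
d: no successors, so □◇◇¬q holds vacuously. ✓
Satisfying worlds: {b, d}.

2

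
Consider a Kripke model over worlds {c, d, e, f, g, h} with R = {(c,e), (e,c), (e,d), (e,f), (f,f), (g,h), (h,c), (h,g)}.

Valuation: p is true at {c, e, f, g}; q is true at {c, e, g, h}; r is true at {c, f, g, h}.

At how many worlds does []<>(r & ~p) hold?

c: successors {e}; <>(r & ~p) there: e:F. ✗
d: no successors, so []<>(r & ~p) holds vacuously. ✓
e: successors {c, d, f}; <>(r & ~p) there: c:F, d:F, f:F. ✗
f: successors {f}; <>(r & ~p) there: f:F. ✗
g: successors {h}; <>(r & ~p) there: h:F. ✗
h: successors {c, g}; <>(r & ~p) there: c:F, g:T. ✗
Satisfying worlds: {d}.

1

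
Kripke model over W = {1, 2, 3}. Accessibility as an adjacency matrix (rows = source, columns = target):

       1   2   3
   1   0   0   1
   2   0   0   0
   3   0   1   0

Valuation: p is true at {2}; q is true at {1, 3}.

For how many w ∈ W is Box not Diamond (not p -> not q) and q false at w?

2

1: Box not Diamond (not p -> not q) is F, q is T. ✗
2: Box not Diamond (not p -> not q) is T, q is F. ✗
3: Box not Diamond (not p -> not q) is T, q is T. ✓
Satisfying worlds: {3}.
So Box not Diamond (not p -> not q) and q fails at the other 2 worlds.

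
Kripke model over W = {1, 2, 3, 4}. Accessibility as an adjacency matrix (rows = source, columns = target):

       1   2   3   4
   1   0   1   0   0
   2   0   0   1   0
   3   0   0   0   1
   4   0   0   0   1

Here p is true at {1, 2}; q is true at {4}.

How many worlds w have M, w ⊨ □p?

1

1: successors {2}; p there: 2:T. ✓
2: successors {3}; p there: 3:F. ✗
3: successors {4}; p there: 4:F. ✗
4: successors {4}; p there: 4:F. ✗
Satisfying worlds: {1}.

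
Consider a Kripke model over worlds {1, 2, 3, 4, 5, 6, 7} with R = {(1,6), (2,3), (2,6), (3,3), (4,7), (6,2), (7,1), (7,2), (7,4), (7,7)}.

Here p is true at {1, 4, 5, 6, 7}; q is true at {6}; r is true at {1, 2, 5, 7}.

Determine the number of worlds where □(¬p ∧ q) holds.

1

1: successors {6}; ¬p ∧ q there: 6:F. ✗
2: successors {3, 6}; ¬p ∧ q there: 3:F, 6:F. ✗
3: successors {3}; ¬p ∧ q there: 3:F. ✗
4: successors {7}; ¬p ∧ q there: 7:F. ✗
5: no successors, so □(¬p ∧ q) holds vacuously. ✓
6: successors {2}; ¬p ∧ q there: 2:F. ✗
7: successors {1, 2, 4, 7}; ¬p ∧ q there: 1:F, 2:F, 4:F, 7:F. ✗
Satisfying worlds: {5}.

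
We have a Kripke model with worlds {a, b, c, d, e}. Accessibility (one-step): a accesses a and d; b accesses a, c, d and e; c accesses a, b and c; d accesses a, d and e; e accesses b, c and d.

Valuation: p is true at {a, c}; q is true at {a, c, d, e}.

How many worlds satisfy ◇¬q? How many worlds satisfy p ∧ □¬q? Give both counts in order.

For ◇¬q:
a: successors {a, d}; ¬q there: a:F, d:F. ✗
b: successors {a, c, d, e}; ¬q there: a:F, c:F, d:F, e:F. ✗
c: successors {a, b, c}; ¬q there: a:F, b:T, c:F. ✓
d: successors {a, d, e}; ¬q there: a:F, d:F, e:F. ✗
e: successors {b, c, d}; ¬q there: b:T, c:F, d:F. ✓
— 2 worlds.
For p ∧ □¬q:
a: p is T, □¬q is F. ✗
b: p is F, □¬q is F. ✗
c: p is T, □¬q is F. ✗
d: p is F, □¬q is F. ✗
e: p is F, □¬q is F. ✗
— 0 worlds.

2 and 0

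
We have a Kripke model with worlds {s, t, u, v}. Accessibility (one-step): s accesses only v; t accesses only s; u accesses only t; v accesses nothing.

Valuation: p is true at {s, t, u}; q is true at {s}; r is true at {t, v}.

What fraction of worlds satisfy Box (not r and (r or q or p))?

s: successors {v}; not r and (r or q or p) there: v:F. ✗
t: successors {s}; not r and (r or q or p) there: s:T. ✓
u: successors {t}; not r and (r or q or p) there: t:F. ✗
v: no successors, so Box (not r and (r or q or p)) holds vacuously. ✓
That's 2 of 4 worlds, so 2/4 = 1/2.

1/2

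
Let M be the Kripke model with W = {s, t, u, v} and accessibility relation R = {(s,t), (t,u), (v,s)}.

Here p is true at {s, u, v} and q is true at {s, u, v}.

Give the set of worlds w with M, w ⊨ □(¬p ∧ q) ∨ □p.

s: □(¬p ∧ q) is F, □p is F. ✗
t: □(¬p ∧ q) is F, □p is T. ✓
u: □(¬p ∧ q) is T, □p is T. ✓
v: □(¬p ∧ q) is F, □p is T. ✓

{t, u, v}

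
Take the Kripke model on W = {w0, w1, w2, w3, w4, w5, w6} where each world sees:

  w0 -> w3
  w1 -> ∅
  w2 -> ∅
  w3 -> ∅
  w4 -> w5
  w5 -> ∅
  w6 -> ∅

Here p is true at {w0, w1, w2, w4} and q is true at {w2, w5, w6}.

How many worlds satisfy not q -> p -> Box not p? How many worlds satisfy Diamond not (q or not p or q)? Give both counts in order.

For not q -> p -> Box not p:
w0: not q is T, p -> Box not p is T. ✓
w1: not q is T, p -> Box not p is T. ✓
w2: not q is F, p -> Box not p is T. ✓
w3: not q is T, p -> Box not p is T. ✓
w4: not q is T, p -> Box not p is T. ✓
w5: not q is F, p -> Box not p is T. ✓
w6: not q is F, p -> Box not p is T. ✓
— 7 worlds.
For Diamond not (q or not p or q):
w0: successors {w3}; not (q or not p or q) there: w3:F. ✗
w1: no successors, so Diamond not (q or not p or q) fails. ✗
w2: no successors, so Diamond not (q or not p or q) fails. ✗
w3: no successors, so Diamond not (q or not p or q) fails. ✗
w4: successors {w5}; not (q or not p or q) there: w5:F. ✗
w5: no successors, so Diamond not (q or not p or q) fails. ✗
w6: no successors, so Diamond not (q or not p or q) fails. ✗
— 0 worlds.

7 and 0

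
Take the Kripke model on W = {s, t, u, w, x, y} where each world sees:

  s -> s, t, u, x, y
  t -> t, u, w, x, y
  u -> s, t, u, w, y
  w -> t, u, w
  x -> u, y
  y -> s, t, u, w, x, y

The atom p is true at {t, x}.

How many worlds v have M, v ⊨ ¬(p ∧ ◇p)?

s: p ∧ ◇p is F. ✓
t: p ∧ ◇p is T. ✗
u: p ∧ ◇p is F. ✓
w: p ∧ ◇p is F. ✓
x: p ∧ ◇p is F. ✓
y: p ∧ ◇p is F. ✓
Satisfying worlds: {s, u, w, x, y}.

5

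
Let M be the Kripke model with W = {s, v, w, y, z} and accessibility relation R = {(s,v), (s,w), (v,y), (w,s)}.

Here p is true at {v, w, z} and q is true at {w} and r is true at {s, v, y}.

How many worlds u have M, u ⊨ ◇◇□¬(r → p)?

2

s: successors {v, w}; ◇□¬(r → p) there: v:T, w:F. ✓
v: successors {y}; ◇□¬(r → p) there: y:F. ✗
w: successors {s}; ◇□¬(r → p) there: s:T. ✓
y: no successors, so ◇◇□¬(r → p) fails. ✗
z: no successors, so ◇◇□¬(r → p) fails. ✗
Satisfying worlds: {s, w}.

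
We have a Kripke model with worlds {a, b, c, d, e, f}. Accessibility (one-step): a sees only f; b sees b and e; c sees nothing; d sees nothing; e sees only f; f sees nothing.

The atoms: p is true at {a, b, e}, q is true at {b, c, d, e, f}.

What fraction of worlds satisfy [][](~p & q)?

5/6

a: successors {f}; [](~p & q) there: f:T. ✓
b: successors {b, e}; [](~p & q) there: b:F, e:T. ✗
c: no successors, so [][](~p & q) holds vacuously. ✓
d: no successors, so [][](~p & q) holds vacuously. ✓
e: successors {f}; [](~p & q) there: f:T. ✓
f: no successors, so [][](~p & q) holds vacuously. ✓
That's 5 of 6 worlds, so 5/6.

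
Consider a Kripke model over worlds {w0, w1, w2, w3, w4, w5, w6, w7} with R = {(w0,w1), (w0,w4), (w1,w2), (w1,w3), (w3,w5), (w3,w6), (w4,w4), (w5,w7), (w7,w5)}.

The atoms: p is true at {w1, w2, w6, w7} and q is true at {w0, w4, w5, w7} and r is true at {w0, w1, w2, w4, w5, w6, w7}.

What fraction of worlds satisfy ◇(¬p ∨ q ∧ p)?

w0: successors {w1, w4}; ¬p ∨ q ∧ p there: w1:F, w4:T. ✓
w1: successors {w2, w3}; ¬p ∨ q ∧ p there: w2:F, w3:T. ✓
w2: no successors, so ◇(¬p ∨ q ∧ p) fails. ✗
w3: successors {w5, w6}; ¬p ∨ q ∧ p there: w5:T, w6:F. ✓
w4: successors {w4}; ¬p ∨ q ∧ p there: w4:T. ✓
w5: successors {w7}; ¬p ∨ q ∧ p there: w7:T. ✓
w6: no successors, so ◇(¬p ∨ q ∧ p) fails. ✗
w7: successors {w5}; ¬p ∨ q ∧ p there: w5:T. ✓
That's 6 of 8 worlds, so 6/8 = 3/4.

3/4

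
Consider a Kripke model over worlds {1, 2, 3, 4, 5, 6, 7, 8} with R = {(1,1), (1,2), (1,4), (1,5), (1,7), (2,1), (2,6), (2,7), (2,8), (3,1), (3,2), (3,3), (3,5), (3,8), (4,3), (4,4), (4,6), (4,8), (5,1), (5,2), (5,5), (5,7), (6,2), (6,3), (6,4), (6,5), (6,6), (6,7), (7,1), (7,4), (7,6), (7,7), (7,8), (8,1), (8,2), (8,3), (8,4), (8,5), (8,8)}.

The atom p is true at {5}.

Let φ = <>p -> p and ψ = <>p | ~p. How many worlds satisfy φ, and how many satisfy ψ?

For <>p -> p:
1: <>p is T, p is F. ✗
2: <>p is F, p is F. ✓
3: <>p is T, p is F. ✗
4: <>p is F, p is F. ✓
5: <>p is T, p is T. ✓
6: <>p is T, p is F. ✗
7: <>p is F, p is F. ✓
8: <>p is T, p is F. ✗
— 4 worlds.
For <>p | ~p:
1: <>p is T, ~p is T. ✓
2: <>p is F, ~p is T. ✓
3: <>p is T, ~p is T. ✓
4: <>p is F, ~p is T. ✓
5: <>p is T, ~p is F. ✓
6: <>p is T, ~p is T. ✓
7: <>p is F, ~p is T. ✓
8: <>p is T, ~p is T. ✓
— 8 worlds.

4 and 8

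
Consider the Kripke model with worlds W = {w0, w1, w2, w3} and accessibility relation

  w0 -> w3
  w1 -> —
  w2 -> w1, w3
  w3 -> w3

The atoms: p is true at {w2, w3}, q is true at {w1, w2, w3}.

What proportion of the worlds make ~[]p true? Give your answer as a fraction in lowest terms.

1/4

w0: []p is T. ✗
w1: []p is T. ✗
w2: []p is F. ✓
w3: []p is T. ✗
That's 1 of 4 worlds, so 1/4.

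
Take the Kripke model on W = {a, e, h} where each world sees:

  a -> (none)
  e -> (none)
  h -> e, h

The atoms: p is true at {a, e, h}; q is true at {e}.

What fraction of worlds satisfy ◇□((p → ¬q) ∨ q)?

1/3

a: no successors, so ◇□((p → ¬q) ∨ q) fails. ✗
e: no successors, so ◇□((p → ¬q) ∨ q) fails. ✗
h: successors {e, h}; □((p → ¬q) ∨ q) there: e:T, h:T. ✓
That's 1 of 3 worlds, so 1/3.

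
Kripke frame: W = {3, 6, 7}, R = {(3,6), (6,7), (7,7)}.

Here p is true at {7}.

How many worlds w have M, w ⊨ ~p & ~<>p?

1

3: ~p is T, ~<>p is T. ✓
6: ~p is T, ~<>p is F. ✗
7: ~p is F, ~<>p is F. ✗
Satisfying worlds: {3}.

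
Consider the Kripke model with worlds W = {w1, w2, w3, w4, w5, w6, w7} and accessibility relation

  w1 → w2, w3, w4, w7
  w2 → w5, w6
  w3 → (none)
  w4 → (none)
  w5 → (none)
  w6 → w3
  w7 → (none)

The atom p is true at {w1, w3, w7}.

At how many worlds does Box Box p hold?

6

w1: successors {w2, w3, w4, w7}; Box p there: w2:F, w3:T, w4:T, w7:T. ✗
w2: successors {w5, w6}; Box p there: w5:T, w6:T. ✓
w3: no successors, so Box Box p holds vacuously. ✓
w4: no successors, so Box Box p holds vacuously. ✓
w5: no successors, so Box Box p holds vacuously. ✓
w6: successors {w3}; Box p there: w3:T. ✓
w7: no successors, so Box Box p holds vacuously. ✓
Satisfying worlds: {w2, w3, w4, w5, w6, w7}.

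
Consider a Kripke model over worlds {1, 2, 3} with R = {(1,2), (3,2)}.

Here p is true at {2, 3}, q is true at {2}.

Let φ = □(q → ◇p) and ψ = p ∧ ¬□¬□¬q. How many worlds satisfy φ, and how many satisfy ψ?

1 and 1

For □(q → ◇p):
1: successors {2}; q → ◇p there: 2:F. ✗
2: no successors, so □(q → ◇p) holds vacuously. ✓
3: successors {2}; q → ◇p there: 2:F. ✗
— 1 world.
For p ∧ ¬□¬□¬q:
1: p is F, ¬□¬□¬q is T. ✗
2: p is T, ¬□¬□¬q is F. ✗
3: p is T, ¬□¬□¬q is T. ✓
— 1 world.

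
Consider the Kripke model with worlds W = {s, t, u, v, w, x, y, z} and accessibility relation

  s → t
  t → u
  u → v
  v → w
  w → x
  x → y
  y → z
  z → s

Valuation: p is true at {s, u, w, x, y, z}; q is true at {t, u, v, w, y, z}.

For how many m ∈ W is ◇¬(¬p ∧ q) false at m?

s: successors {t}; ¬(¬p ∧ q) there: t:F. ✗
t: successors {u}; ¬(¬p ∧ q) there: u:T. ✓
u: successors {v}; ¬(¬p ∧ q) there: v:F. ✗
v: successors {w}; ¬(¬p ∧ q) there: w:T. ✓
w: successors {x}; ¬(¬p ∧ q) there: x:T. ✓
x: successors {y}; ¬(¬p ∧ q) there: y:T. ✓
y: successors {z}; ¬(¬p ∧ q) there: z:T. ✓
z: successors {s}; ¬(¬p ∧ q) there: s:T. ✓
Satisfying worlds: {t, v, w, x, y, z}.
So ◇¬(¬p ∧ q) fails at the other 2 worlds.

2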